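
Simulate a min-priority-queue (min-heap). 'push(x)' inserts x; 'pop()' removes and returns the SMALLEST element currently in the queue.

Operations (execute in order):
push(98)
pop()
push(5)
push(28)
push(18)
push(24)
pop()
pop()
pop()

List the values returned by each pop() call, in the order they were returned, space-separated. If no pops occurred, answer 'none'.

Answer: 98 5 18 24

Derivation:
push(98): heap contents = [98]
pop() → 98: heap contents = []
push(5): heap contents = [5]
push(28): heap contents = [5, 28]
push(18): heap contents = [5, 18, 28]
push(24): heap contents = [5, 18, 24, 28]
pop() → 5: heap contents = [18, 24, 28]
pop() → 18: heap contents = [24, 28]
pop() → 24: heap contents = [28]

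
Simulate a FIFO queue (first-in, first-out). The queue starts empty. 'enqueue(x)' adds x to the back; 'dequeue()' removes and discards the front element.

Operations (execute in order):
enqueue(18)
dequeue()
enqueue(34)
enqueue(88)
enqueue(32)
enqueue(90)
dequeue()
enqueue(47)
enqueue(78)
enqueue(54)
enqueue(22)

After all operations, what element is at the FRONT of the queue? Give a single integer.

Answer: 88

Derivation:
enqueue(18): queue = [18]
dequeue(): queue = []
enqueue(34): queue = [34]
enqueue(88): queue = [34, 88]
enqueue(32): queue = [34, 88, 32]
enqueue(90): queue = [34, 88, 32, 90]
dequeue(): queue = [88, 32, 90]
enqueue(47): queue = [88, 32, 90, 47]
enqueue(78): queue = [88, 32, 90, 47, 78]
enqueue(54): queue = [88, 32, 90, 47, 78, 54]
enqueue(22): queue = [88, 32, 90, 47, 78, 54, 22]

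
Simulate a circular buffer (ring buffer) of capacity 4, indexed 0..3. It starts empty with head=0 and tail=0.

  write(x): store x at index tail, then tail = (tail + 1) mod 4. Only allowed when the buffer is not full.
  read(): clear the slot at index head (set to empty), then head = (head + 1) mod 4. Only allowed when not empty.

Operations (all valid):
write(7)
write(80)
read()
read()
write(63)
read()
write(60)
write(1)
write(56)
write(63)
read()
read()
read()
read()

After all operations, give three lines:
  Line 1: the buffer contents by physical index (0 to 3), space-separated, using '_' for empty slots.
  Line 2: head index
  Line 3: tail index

Answer: _ _ _ _
3
3

Derivation:
write(7): buf=[7 _ _ _], head=0, tail=1, size=1
write(80): buf=[7 80 _ _], head=0, tail=2, size=2
read(): buf=[_ 80 _ _], head=1, tail=2, size=1
read(): buf=[_ _ _ _], head=2, tail=2, size=0
write(63): buf=[_ _ 63 _], head=2, tail=3, size=1
read(): buf=[_ _ _ _], head=3, tail=3, size=0
write(60): buf=[_ _ _ 60], head=3, tail=0, size=1
write(1): buf=[1 _ _ 60], head=3, tail=1, size=2
write(56): buf=[1 56 _ 60], head=3, tail=2, size=3
write(63): buf=[1 56 63 60], head=3, tail=3, size=4
read(): buf=[1 56 63 _], head=0, tail=3, size=3
read(): buf=[_ 56 63 _], head=1, tail=3, size=2
read(): buf=[_ _ 63 _], head=2, tail=3, size=1
read(): buf=[_ _ _ _], head=3, tail=3, size=0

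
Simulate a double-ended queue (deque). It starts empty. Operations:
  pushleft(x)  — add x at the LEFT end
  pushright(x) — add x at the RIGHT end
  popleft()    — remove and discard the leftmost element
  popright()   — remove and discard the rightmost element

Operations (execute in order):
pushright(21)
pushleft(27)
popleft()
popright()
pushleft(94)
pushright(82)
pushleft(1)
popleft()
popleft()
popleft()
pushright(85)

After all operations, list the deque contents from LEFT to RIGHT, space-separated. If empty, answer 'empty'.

pushright(21): [21]
pushleft(27): [27, 21]
popleft(): [21]
popright(): []
pushleft(94): [94]
pushright(82): [94, 82]
pushleft(1): [1, 94, 82]
popleft(): [94, 82]
popleft(): [82]
popleft(): []
pushright(85): [85]

Answer: 85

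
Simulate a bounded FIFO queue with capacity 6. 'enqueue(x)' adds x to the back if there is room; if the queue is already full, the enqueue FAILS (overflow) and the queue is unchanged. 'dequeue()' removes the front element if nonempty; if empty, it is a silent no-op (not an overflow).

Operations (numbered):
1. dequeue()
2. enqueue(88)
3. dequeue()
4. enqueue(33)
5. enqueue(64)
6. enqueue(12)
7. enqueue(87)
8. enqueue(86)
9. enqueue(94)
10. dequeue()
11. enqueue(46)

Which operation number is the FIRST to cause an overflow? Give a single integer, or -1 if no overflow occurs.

Answer: -1

Derivation:
1. dequeue(): empty, no-op, size=0
2. enqueue(88): size=1
3. dequeue(): size=0
4. enqueue(33): size=1
5. enqueue(64): size=2
6. enqueue(12): size=3
7. enqueue(87): size=4
8. enqueue(86): size=5
9. enqueue(94): size=6
10. dequeue(): size=5
11. enqueue(46): size=6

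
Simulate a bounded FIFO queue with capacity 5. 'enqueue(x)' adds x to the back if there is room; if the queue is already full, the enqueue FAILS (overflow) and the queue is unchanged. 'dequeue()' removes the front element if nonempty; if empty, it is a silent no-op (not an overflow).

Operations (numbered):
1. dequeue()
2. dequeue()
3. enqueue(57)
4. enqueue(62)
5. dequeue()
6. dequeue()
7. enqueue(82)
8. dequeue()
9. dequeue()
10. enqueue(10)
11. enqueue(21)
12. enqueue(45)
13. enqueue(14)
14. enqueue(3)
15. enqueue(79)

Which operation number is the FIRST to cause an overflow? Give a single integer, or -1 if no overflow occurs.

1. dequeue(): empty, no-op, size=0
2. dequeue(): empty, no-op, size=0
3. enqueue(57): size=1
4. enqueue(62): size=2
5. dequeue(): size=1
6. dequeue(): size=0
7. enqueue(82): size=1
8. dequeue(): size=0
9. dequeue(): empty, no-op, size=0
10. enqueue(10): size=1
11. enqueue(21): size=2
12. enqueue(45): size=3
13. enqueue(14): size=4
14. enqueue(3): size=5
15. enqueue(79): size=5=cap → OVERFLOW (fail)

Answer: 15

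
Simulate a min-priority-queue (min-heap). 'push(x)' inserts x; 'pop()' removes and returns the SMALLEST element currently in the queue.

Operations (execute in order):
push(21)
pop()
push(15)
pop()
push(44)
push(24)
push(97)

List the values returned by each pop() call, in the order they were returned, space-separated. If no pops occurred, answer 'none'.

Answer: 21 15

Derivation:
push(21): heap contents = [21]
pop() → 21: heap contents = []
push(15): heap contents = [15]
pop() → 15: heap contents = []
push(44): heap contents = [44]
push(24): heap contents = [24, 44]
push(97): heap contents = [24, 44, 97]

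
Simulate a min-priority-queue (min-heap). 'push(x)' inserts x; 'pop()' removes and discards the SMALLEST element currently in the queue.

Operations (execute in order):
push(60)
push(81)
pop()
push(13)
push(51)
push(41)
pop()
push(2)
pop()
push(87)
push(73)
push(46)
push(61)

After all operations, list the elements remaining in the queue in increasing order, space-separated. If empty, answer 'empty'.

Answer: 41 46 51 61 73 81 87

Derivation:
push(60): heap contents = [60]
push(81): heap contents = [60, 81]
pop() → 60: heap contents = [81]
push(13): heap contents = [13, 81]
push(51): heap contents = [13, 51, 81]
push(41): heap contents = [13, 41, 51, 81]
pop() → 13: heap contents = [41, 51, 81]
push(2): heap contents = [2, 41, 51, 81]
pop() → 2: heap contents = [41, 51, 81]
push(87): heap contents = [41, 51, 81, 87]
push(73): heap contents = [41, 51, 73, 81, 87]
push(46): heap contents = [41, 46, 51, 73, 81, 87]
push(61): heap contents = [41, 46, 51, 61, 73, 81, 87]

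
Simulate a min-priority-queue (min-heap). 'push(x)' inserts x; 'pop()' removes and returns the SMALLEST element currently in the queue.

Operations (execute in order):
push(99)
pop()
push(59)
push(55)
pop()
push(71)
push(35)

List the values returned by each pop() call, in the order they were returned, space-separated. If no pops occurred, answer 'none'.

Answer: 99 55

Derivation:
push(99): heap contents = [99]
pop() → 99: heap contents = []
push(59): heap contents = [59]
push(55): heap contents = [55, 59]
pop() → 55: heap contents = [59]
push(71): heap contents = [59, 71]
push(35): heap contents = [35, 59, 71]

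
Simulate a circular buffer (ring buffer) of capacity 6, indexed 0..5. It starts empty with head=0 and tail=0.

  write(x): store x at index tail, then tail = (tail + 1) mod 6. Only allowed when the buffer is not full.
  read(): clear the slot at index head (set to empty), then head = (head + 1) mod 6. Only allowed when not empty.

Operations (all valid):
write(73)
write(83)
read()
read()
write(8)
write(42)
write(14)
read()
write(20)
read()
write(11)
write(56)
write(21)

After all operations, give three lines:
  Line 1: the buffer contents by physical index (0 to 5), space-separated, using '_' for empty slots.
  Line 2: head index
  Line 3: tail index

Answer: 11 56 21 _ 14 20
4
3

Derivation:
write(73): buf=[73 _ _ _ _ _], head=0, tail=1, size=1
write(83): buf=[73 83 _ _ _ _], head=0, tail=2, size=2
read(): buf=[_ 83 _ _ _ _], head=1, tail=2, size=1
read(): buf=[_ _ _ _ _ _], head=2, tail=2, size=0
write(8): buf=[_ _ 8 _ _ _], head=2, tail=3, size=1
write(42): buf=[_ _ 8 42 _ _], head=2, tail=4, size=2
write(14): buf=[_ _ 8 42 14 _], head=2, tail=5, size=3
read(): buf=[_ _ _ 42 14 _], head=3, tail=5, size=2
write(20): buf=[_ _ _ 42 14 20], head=3, tail=0, size=3
read(): buf=[_ _ _ _ 14 20], head=4, tail=0, size=2
write(11): buf=[11 _ _ _ 14 20], head=4, tail=1, size=3
write(56): buf=[11 56 _ _ 14 20], head=4, tail=2, size=4
write(21): buf=[11 56 21 _ 14 20], head=4, tail=3, size=5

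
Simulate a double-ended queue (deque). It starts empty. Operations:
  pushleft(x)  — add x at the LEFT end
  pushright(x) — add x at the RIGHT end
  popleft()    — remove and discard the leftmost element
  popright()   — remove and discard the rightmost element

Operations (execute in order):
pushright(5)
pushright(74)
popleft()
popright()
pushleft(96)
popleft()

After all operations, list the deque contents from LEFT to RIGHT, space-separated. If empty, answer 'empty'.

Answer: empty

Derivation:
pushright(5): [5]
pushright(74): [5, 74]
popleft(): [74]
popright(): []
pushleft(96): [96]
popleft(): []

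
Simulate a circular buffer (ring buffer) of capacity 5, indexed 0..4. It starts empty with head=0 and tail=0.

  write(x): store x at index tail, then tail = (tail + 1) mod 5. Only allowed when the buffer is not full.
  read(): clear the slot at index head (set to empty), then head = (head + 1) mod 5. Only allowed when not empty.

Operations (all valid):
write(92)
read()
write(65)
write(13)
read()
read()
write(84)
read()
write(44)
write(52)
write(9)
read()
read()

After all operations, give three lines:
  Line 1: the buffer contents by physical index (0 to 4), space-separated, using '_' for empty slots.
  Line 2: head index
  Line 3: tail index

Answer: _ 9 _ _ _
1
2

Derivation:
write(92): buf=[92 _ _ _ _], head=0, tail=1, size=1
read(): buf=[_ _ _ _ _], head=1, tail=1, size=0
write(65): buf=[_ 65 _ _ _], head=1, tail=2, size=1
write(13): buf=[_ 65 13 _ _], head=1, tail=3, size=2
read(): buf=[_ _ 13 _ _], head=2, tail=3, size=1
read(): buf=[_ _ _ _ _], head=3, tail=3, size=0
write(84): buf=[_ _ _ 84 _], head=3, tail=4, size=1
read(): buf=[_ _ _ _ _], head=4, tail=4, size=0
write(44): buf=[_ _ _ _ 44], head=4, tail=0, size=1
write(52): buf=[52 _ _ _ 44], head=4, tail=1, size=2
write(9): buf=[52 9 _ _ 44], head=4, tail=2, size=3
read(): buf=[52 9 _ _ _], head=0, tail=2, size=2
read(): buf=[_ 9 _ _ _], head=1, tail=2, size=1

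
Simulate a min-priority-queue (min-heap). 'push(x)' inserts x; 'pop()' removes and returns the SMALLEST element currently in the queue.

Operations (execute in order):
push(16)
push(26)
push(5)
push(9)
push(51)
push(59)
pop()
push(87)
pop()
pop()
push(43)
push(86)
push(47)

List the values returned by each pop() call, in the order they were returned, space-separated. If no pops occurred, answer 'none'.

push(16): heap contents = [16]
push(26): heap contents = [16, 26]
push(5): heap contents = [5, 16, 26]
push(9): heap contents = [5, 9, 16, 26]
push(51): heap contents = [5, 9, 16, 26, 51]
push(59): heap contents = [5, 9, 16, 26, 51, 59]
pop() → 5: heap contents = [9, 16, 26, 51, 59]
push(87): heap contents = [9, 16, 26, 51, 59, 87]
pop() → 9: heap contents = [16, 26, 51, 59, 87]
pop() → 16: heap contents = [26, 51, 59, 87]
push(43): heap contents = [26, 43, 51, 59, 87]
push(86): heap contents = [26, 43, 51, 59, 86, 87]
push(47): heap contents = [26, 43, 47, 51, 59, 86, 87]

Answer: 5 9 16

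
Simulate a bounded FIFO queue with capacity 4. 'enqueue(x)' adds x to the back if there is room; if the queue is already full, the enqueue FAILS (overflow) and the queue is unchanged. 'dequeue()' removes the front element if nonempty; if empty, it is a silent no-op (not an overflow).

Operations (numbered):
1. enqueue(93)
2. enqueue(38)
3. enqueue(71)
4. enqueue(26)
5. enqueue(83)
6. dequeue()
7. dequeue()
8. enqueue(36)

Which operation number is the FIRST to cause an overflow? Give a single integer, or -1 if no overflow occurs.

1. enqueue(93): size=1
2. enqueue(38): size=2
3. enqueue(71): size=3
4. enqueue(26): size=4
5. enqueue(83): size=4=cap → OVERFLOW (fail)
6. dequeue(): size=3
7. dequeue(): size=2
8. enqueue(36): size=3

Answer: 5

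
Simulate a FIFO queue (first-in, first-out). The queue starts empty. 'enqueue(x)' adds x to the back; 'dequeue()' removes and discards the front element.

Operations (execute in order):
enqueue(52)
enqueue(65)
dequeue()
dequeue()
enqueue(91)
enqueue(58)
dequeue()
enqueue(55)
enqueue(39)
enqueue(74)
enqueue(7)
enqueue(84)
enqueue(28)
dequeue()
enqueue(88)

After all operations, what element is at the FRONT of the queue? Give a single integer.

enqueue(52): queue = [52]
enqueue(65): queue = [52, 65]
dequeue(): queue = [65]
dequeue(): queue = []
enqueue(91): queue = [91]
enqueue(58): queue = [91, 58]
dequeue(): queue = [58]
enqueue(55): queue = [58, 55]
enqueue(39): queue = [58, 55, 39]
enqueue(74): queue = [58, 55, 39, 74]
enqueue(7): queue = [58, 55, 39, 74, 7]
enqueue(84): queue = [58, 55, 39, 74, 7, 84]
enqueue(28): queue = [58, 55, 39, 74, 7, 84, 28]
dequeue(): queue = [55, 39, 74, 7, 84, 28]
enqueue(88): queue = [55, 39, 74, 7, 84, 28, 88]

Answer: 55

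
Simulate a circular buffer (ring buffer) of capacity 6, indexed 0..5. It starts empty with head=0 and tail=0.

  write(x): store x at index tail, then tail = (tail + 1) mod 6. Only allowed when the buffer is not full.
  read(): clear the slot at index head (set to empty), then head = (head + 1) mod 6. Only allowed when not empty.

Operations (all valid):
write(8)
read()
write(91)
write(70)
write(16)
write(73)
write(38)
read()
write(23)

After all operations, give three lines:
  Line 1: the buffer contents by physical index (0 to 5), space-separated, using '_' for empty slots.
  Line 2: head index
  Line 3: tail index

Answer: 23 _ 70 16 73 38
2
1

Derivation:
write(8): buf=[8 _ _ _ _ _], head=0, tail=1, size=1
read(): buf=[_ _ _ _ _ _], head=1, tail=1, size=0
write(91): buf=[_ 91 _ _ _ _], head=1, tail=2, size=1
write(70): buf=[_ 91 70 _ _ _], head=1, tail=3, size=2
write(16): buf=[_ 91 70 16 _ _], head=1, tail=4, size=3
write(73): buf=[_ 91 70 16 73 _], head=1, tail=5, size=4
write(38): buf=[_ 91 70 16 73 38], head=1, tail=0, size=5
read(): buf=[_ _ 70 16 73 38], head=2, tail=0, size=4
write(23): buf=[23 _ 70 16 73 38], head=2, tail=1, size=5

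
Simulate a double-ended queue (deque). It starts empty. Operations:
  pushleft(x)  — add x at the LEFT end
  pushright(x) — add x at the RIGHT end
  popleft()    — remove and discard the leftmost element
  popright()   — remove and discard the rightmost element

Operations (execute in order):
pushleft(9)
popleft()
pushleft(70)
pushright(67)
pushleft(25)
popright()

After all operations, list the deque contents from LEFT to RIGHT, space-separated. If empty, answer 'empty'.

pushleft(9): [9]
popleft(): []
pushleft(70): [70]
pushright(67): [70, 67]
pushleft(25): [25, 70, 67]
popright(): [25, 70]

Answer: 25 70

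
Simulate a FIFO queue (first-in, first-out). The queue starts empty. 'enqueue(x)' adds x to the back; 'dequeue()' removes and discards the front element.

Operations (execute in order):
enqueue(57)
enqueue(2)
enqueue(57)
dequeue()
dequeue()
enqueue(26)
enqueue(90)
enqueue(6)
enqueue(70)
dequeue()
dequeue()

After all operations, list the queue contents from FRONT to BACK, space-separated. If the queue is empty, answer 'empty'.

Answer: 90 6 70

Derivation:
enqueue(57): [57]
enqueue(2): [57, 2]
enqueue(57): [57, 2, 57]
dequeue(): [2, 57]
dequeue(): [57]
enqueue(26): [57, 26]
enqueue(90): [57, 26, 90]
enqueue(6): [57, 26, 90, 6]
enqueue(70): [57, 26, 90, 6, 70]
dequeue(): [26, 90, 6, 70]
dequeue(): [90, 6, 70]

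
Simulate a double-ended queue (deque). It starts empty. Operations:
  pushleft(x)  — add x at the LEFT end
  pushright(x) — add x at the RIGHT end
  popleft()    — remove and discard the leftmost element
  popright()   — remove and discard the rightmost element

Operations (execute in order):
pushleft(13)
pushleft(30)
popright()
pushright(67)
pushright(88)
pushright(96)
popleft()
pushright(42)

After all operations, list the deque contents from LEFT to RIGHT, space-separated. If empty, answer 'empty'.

Answer: 67 88 96 42

Derivation:
pushleft(13): [13]
pushleft(30): [30, 13]
popright(): [30]
pushright(67): [30, 67]
pushright(88): [30, 67, 88]
pushright(96): [30, 67, 88, 96]
popleft(): [67, 88, 96]
pushright(42): [67, 88, 96, 42]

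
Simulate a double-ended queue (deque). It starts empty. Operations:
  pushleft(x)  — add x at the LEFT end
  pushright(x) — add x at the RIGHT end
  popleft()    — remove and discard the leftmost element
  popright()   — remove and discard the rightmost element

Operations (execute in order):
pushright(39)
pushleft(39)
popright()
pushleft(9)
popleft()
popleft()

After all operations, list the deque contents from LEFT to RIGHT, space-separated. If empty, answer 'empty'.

Answer: empty

Derivation:
pushright(39): [39]
pushleft(39): [39, 39]
popright(): [39]
pushleft(9): [9, 39]
popleft(): [39]
popleft(): []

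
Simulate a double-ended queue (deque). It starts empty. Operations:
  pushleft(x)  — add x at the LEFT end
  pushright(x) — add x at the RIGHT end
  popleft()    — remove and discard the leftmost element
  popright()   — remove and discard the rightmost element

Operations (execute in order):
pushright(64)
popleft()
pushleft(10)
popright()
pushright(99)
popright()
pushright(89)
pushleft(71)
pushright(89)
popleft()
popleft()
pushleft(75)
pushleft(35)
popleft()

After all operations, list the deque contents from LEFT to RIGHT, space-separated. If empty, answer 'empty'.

pushright(64): [64]
popleft(): []
pushleft(10): [10]
popright(): []
pushright(99): [99]
popright(): []
pushright(89): [89]
pushleft(71): [71, 89]
pushright(89): [71, 89, 89]
popleft(): [89, 89]
popleft(): [89]
pushleft(75): [75, 89]
pushleft(35): [35, 75, 89]
popleft(): [75, 89]

Answer: 75 89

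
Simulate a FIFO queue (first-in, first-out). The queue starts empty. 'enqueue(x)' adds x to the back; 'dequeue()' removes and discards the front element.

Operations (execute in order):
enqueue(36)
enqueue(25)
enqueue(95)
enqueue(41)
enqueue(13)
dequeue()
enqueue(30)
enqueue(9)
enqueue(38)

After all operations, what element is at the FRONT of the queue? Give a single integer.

Answer: 25

Derivation:
enqueue(36): queue = [36]
enqueue(25): queue = [36, 25]
enqueue(95): queue = [36, 25, 95]
enqueue(41): queue = [36, 25, 95, 41]
enqueue(13): queue = [36, 25, 95, 41, 13]
dequeue(): queue = [25, 95, 41, 13]
enqueue(30): queue = [25, 95, 41, 13, 30]
enqueue(9): queue = [25, 95, 41, 13, 30, 9]
enqueue(38): queue = [25, 95, 41, 13, 30, 9, 38]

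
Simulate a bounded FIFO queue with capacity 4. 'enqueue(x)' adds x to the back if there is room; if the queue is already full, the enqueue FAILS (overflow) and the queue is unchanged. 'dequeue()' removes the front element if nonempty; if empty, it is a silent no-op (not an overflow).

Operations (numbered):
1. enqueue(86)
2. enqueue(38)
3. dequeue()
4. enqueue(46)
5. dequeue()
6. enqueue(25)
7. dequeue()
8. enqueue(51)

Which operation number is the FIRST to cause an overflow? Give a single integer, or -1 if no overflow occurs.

1. enqueue(86): size=1
2. enqueue(38): size=2
3. dequeue(): size=1
4. enqueue(46): size=2
5. dequeue(): size=1
6. enqueue(25): size=2
7. dequeue(): size=1
8. enqueue(51): size=2

Answer: -1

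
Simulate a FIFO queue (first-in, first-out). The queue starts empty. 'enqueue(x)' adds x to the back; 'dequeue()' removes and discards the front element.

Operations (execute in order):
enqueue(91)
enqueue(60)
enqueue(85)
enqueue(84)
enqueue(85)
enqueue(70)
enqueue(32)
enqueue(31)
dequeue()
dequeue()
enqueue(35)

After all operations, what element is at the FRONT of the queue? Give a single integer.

enqueue(91): queue = [91]
enqueue(60): queue = [91, 60]
enqueue(85): queue = [91, 60, 85]
enqueue(84): queue = [91, 60, 85, 84]
enqueue(85): queue = [91, 60, 85, 84, 85]
enqueue(70): queue = [91, 60, 85, 84, 85, 70]
enqueue(32): queue = [91, 60, 85, 84, 85, 70, 32]
enqueue(31): queue = [91, 60, 85, 84, 85, 70, 32, 31]
dequeue(): queue = [60, 85, 84, 85, 70, 32, 31]
dequeue(): queue = [85, 84, 85, 70, 32, 31]
enqueue(35): queue = [85, 84, 85, 70, 32, 31, 35]

Answer: 85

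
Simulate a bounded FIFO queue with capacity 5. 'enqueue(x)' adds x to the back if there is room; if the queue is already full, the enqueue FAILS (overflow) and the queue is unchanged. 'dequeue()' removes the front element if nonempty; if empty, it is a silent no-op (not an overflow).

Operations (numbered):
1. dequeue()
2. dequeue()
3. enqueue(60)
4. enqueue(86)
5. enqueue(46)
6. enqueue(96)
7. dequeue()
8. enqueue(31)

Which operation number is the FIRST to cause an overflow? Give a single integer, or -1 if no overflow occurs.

1. dequeue(): empty, no-op, size=0
2. dequeue(): empty, no-op, size=0
3. enqueue(60): size=1
4. enqueue(86): size=2
5. enqueue(46): size=3
6. enqueue(96): size=4
7. dequeue(): size=3
8. enqueue(31): size=4

Answer: -1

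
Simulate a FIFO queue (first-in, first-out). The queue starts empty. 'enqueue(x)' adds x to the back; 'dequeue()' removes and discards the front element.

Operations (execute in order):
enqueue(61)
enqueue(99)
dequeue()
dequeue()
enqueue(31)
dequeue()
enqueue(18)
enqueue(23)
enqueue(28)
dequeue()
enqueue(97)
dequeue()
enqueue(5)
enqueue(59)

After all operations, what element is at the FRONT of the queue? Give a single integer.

Answer: 28

Derivation:
enqueue(61): queue = [61]
enqueue(99): queue = [61, 99]
dequeue(): queue = [99]
dequeue(): queue = []
enqueue(31): queue = [31]
dequeue(): queue = []
enqueue(18): queue = [18]
enqueue(23): queue = [18, 23]
enqueue(28): queue = [18, 23, 28]
dequeue(): queue = [23, 28]
enqueue(97): queue = [23, 28, 97]
dequeue(): queue = [28, 97]
enqueue(5): queue = [28, 97, 5]
enqueue(59): queue = [28, 97, 5, 59]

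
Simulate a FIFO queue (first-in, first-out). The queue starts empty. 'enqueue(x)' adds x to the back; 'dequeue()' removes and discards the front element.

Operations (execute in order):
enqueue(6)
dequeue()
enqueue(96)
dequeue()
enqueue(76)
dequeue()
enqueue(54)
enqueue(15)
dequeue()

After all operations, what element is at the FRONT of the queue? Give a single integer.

enqueue(6): queue = [6]
dequeue(): queue = []
enqueue(96): queue = [96]
dequeue(): queue = []
enqueue(76): queue = [76]
dequeue(): queue = []
enqueue(54): queue = [54]
enqueue(15): queue = [54, 15]
dequeue(): queue = [15]

Answer: 15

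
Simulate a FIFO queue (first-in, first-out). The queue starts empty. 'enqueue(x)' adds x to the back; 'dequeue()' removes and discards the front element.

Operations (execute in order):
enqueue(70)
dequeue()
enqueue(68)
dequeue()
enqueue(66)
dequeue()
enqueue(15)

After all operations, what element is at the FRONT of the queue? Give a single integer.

enqueue(70): queue = [70]
dequeue(): queue = []
enqueue(68): queue = [68]
dequeue(): queue = []
enqueue(66): queue = [66]
dequeue(): queue = []
enqueue(15): queue = [15]

Answer: 15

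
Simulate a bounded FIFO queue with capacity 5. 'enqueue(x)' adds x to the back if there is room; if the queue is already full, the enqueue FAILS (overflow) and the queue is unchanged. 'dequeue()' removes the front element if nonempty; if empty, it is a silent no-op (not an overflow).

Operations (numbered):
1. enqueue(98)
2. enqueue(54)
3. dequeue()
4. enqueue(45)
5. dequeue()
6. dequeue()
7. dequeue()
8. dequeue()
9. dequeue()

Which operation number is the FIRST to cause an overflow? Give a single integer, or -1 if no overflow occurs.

1. enqueue(98): size=1
2. enqueue(54): size=2
3. dequeue(): size=1
4. enqueue(45): size=2
5. dequeue(): size=1
6. dequeue(): size=0
7. dequeue(): empty, no-op, size=0
8. dequeue(): empty, no-op, size=0
9. dequeue(): empty, no-op, size=0

Answer: -1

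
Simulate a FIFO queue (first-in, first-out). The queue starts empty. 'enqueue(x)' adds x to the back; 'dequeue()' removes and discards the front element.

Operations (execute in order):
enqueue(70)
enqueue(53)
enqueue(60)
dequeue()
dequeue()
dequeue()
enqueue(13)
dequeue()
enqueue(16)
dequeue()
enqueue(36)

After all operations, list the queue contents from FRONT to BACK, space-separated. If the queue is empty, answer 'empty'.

enqueue(70): [70]
enqueue(53): [70, 53]
enqueue(60): [70, 53, 60]
dequeue(): [53, 60]
dequeue(): [60]
dequeue(): []
enqueue(13): [13]
dequeue(): []
enqueue(16): [16]
dequeue(): []
enqueue(36): [36]

Answer: 36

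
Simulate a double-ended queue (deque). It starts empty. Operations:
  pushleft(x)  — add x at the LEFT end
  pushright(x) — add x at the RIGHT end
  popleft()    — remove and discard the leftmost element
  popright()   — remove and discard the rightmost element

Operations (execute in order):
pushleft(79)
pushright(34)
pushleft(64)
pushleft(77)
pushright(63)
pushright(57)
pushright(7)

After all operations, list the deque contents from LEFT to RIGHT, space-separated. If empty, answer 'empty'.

Answer: 77 64 79 34 63 57 7

Derivation:
pushleft(79): [79]
pushright(34): [79, 34]
pushleft(64): [64, 79, 34]
pushleft(77): [77, 64, 79, 34]
pushright(63): [77, 64, 79, 34, 63]
pushright(57): [77, 64, 79, 34, 63, 57]
pushright(7): [77, 64, 79, 34, 63, 57, 7]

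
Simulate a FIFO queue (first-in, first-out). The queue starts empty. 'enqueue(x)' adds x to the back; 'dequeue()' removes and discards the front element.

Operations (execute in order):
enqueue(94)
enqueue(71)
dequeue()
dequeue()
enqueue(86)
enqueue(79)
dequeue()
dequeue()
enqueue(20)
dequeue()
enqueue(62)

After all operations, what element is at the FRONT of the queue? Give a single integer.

enqueue(94): queue = [94]
enqueue(71): queue = [94, 71]
dequeue(): queue = [71]
dequeue(): queue = []
enqueue(86): queue = [86]
enqueue(79): queue = [86, 79]
dequeue(): queue = [79]
dequeue(): queue = []
enqueue(20): queue = [20]
dequeue(): queue = []
enqueue(62): queue = [62]

Answer: 62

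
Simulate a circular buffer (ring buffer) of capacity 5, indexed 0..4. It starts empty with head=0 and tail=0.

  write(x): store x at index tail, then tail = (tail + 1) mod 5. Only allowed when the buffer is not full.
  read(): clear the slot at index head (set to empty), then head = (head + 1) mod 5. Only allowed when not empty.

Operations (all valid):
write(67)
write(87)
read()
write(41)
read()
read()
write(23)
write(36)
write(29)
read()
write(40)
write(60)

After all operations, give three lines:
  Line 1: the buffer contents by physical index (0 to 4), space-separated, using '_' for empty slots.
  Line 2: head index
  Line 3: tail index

write(67): buf=[67 _ _ _ _], head=0, tail=1, size=1
write(87): buf=[67 87 _ _ _], head=0, tail=2, size=2
read(): buf=[_ 87 _ _ _], head=1, tail=2, size=1
write(41): buf=[_ 87 41 _ _], head=1, tail=3, size=2
read(): buf=[_ _ 41 _ _], head=2, tail=3, size=1
read(): buf=[_ _ _ _ _], head=3, tail=3, size=0
write(23): buf=[_ _ _ 23 _], head=3, tail=4, size=1
write(36): buf=[_ _ _ 23 36], head=3, tail=0, size=2
write(29): buf=[29 _ _ 23 36], head=3, tail=1, size=3
read(): buf=[29 _ _ _ 36], head=4, tail=1, size=2
write(40): buf=[29 40 _ _ 36], head=4, tail=2, size=3
write(60): buf=[29 40 60 _ 36], head=4, tail=3, size=4

Answer: 29 40 60 _ 36
4
3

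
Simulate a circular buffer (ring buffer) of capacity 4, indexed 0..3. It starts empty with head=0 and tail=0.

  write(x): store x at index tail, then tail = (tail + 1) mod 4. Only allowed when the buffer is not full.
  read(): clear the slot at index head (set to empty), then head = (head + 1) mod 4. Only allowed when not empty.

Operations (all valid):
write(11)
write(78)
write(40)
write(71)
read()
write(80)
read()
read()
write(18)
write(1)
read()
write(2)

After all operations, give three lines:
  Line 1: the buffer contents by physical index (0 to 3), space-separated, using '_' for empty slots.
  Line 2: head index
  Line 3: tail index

write(11): buf=[11 _ _ _], head=0, tail=1, size=1
write(78): buf=[11 78 _ _], head=0, tail=2, size=2
write(40): buf=[11 78 40 _], head=0, tail=3, size=3
write(71): buf=[11 78 40 71], head=0, tail=0, size=4
read(): buf=[_ 78 40 71], head=1, tail=0, size=3
write(80): buf=[80 78 40 71], head=1, tail=1, size=4
read(): buf=[80 _ 40 71], head=2, tail=1, size=3
read(): buf=[80 _ _ 71], head=3, tail=1, size=2
write(18): buf=[80 18 _ 71], head=3, tail=2, size=3
write(1): buf=[80 18 1 71], head=3, tail=3, size=4
read(): buf=[80 18 1 _], head=0, tail=3, size=3
write(2): buf=[80 18 1 2], head=0, tail=0, size=4

Answer: 80 18 1 2
0
0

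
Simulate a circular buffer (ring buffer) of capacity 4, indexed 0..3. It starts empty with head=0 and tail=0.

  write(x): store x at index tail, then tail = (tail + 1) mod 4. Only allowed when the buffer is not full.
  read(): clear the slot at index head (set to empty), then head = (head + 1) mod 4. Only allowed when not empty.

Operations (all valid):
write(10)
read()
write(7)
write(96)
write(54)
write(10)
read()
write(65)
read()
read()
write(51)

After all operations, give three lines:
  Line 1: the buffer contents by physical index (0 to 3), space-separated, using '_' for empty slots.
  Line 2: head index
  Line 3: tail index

write(10): buf=[10 _ _ _], head=0, tail=1, size=1
read(): buf=[_ _ _ _], head=1, tail=1, size=0
write(7): buf=[_ 7 _ _], head=1, tail=2, size=1
write(96): buf=[_ 7 96 _], head=1, tail=3, size=2
write(54): buf=[_ 7 96 54], head=1, tail=0, size=3
write(10): buf=[10 7 96 54], head=1, tail=1, size=4
read(): buf=[10 _ 96 54], head=2, tail=1, size=3
write(65): buf=[10 65 96 54], head=2, tail=2, size=4
read(): buf=[10 65 _ 54], head=3, tail=2, size=3
read(): buf=[10 65 _ _], head=0, tail=2, size=2
write(51): buf=[10 65 51 _], head=0, tail=3, size=3

Answer: 10 65 51 _
0
3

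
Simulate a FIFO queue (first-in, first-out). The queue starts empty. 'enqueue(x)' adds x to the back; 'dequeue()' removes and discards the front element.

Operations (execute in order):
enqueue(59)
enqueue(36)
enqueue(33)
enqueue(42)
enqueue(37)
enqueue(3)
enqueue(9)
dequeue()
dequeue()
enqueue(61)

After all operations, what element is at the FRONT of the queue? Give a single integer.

enqueue(59): queue = [59]
enqueue(36): queue = [59, 36]
enqueue(33): queue = [59, 36, 33]
enqueue(42): queue = [59, 36, 33, 42]
enqueue(37): queue = [59, 36, 33, 42, 37]
enqueue(3): queue = [59, 36, 33, 42, 37, 3]
enqueue(9): queue = [59, 36, 33, 42, 37, 3, 9]
dequeue(): queue = [36, 33, 42, 37, 3, 9]
dequeue(): queue = [33, 42, 37, 3, 9]
enqueue(61): queue = [33, 42, 37, 3, 9, 61]

Answer: 33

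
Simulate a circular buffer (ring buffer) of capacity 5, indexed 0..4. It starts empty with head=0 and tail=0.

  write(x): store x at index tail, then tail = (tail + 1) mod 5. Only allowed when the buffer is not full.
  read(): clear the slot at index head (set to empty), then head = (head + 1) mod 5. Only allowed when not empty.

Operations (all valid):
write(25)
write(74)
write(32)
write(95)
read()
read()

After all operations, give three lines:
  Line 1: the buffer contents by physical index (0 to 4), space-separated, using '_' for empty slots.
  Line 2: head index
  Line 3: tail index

Answer: _ _ 32 95 _
2
4

Derivation:
write(25): buf=[25 _ _ _ _], head=0, tail=1, size=1
write(74): buf=[25 74 _ _ _], head=0, tail=2, size=2
write(32): buf=[25 74 32 _ _], head=0, tail=3, size=3
write(95): buf=[25 74 32 95 _], head=0, tail=4, size=4
read(): buf=[_ 74 32 95 _], head=1, tail=4, size=3
read(): buf=[_ _ 32 95 _], head=2, tail=4, size=2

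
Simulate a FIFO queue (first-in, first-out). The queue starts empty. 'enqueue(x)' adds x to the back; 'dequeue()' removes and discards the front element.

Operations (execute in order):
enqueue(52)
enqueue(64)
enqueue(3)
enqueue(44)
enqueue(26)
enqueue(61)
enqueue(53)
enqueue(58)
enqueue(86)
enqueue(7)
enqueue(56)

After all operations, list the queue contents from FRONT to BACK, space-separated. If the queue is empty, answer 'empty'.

Answer: 52 64 3 44 26 61 53 58 86 7 56

Derivation:
enqueue(52): [52]
enqueue(64): [52, 64]
enqueue(3): [52, 64, 3]
enqueue(44): [52, 64, 3, 44]
enqueue(26): [52, 64, 3, 44, 26]
enqueue(61): [52, 64, 3, 44, 26, 61]
enqueue(53): [52, 64, 3, 44, 26, 61, 53]
enqueue(58): [52, 64, 3, 44, 26, 61, 53, 58]
enqueue(86): [52, 64, 3, 44, 26, 61, 53, 58, 86]
enqueue(7): [52, 64, 3, 44, 26, 61, 53, 58, 86, 7]
enqueue(56): [52, 64, 3, 44, 26, 61, 53, 58, 86, 7, 56]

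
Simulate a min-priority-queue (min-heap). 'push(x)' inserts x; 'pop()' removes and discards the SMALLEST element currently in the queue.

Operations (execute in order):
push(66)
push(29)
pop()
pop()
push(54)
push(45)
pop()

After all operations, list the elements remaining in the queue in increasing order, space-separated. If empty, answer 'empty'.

push(66): heap contents = [66]
push(29): heap contents = [29, 66]
pop() → 29: heap contents = [66]
pop() → 66: heap contents = []
push(54): heap contents = [54]
push(45): heap contents = [45, 54]
pop() → 45: heap contents = [54]

Answer: 54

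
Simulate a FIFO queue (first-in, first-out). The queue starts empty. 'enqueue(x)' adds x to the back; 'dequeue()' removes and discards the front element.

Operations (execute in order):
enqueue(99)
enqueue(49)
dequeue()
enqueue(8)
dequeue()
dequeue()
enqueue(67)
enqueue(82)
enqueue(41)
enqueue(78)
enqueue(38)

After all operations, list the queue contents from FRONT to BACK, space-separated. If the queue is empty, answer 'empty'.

Answer: 67 82 41 78 38

Derivation:
enqueue(99): [99]
enqueue(49): [99, 49]
dequeue(): [49]
enqueue(8): [49, 8]
dequeue(): [8]
dequeue(): []
enqueue(67): [67]
enqueue(82): [67, 82]
enqueue(41): [67, 82, 41]
enqueue(78): [67, 82, 41, 78]
enqueue(38): [67, 82, 41, 78, 38]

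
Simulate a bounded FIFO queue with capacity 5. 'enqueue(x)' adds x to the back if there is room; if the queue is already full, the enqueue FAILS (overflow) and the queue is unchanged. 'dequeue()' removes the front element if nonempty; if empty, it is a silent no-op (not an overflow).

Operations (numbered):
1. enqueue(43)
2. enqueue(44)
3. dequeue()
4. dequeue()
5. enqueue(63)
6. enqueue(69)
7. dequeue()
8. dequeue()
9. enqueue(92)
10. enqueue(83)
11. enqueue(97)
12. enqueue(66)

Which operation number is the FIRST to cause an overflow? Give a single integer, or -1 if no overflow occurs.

1. enqueue(43): size=1
2. enqueue(44): size=2
3. dequeue(): size=1
4. dequeue(): size=0
5. enqueue(63): size=1
6. enqueue(69): size=2
7. dequeue(): size=1
8. dequeue(): size=0
9. enqueue(92): size=1
10. enqueue(83): size=2
11. enqueue(97): size=3
12. enqueue(66): size=4

Answer: -1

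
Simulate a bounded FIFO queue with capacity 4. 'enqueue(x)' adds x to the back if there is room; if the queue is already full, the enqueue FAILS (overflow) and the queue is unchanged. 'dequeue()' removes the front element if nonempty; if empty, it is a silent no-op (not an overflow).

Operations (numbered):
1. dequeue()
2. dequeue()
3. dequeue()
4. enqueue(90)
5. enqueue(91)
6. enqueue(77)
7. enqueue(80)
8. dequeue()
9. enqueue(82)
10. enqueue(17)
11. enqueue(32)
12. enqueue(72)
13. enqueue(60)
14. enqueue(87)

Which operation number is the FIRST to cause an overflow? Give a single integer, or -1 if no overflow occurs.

Answer: 10

Derivation:
1. dequeue(): empty, no-op, size=0
2. dequeue(): empty, no-op, size=0
3. dequeue(): empty, no-op, size=0
4. enqueue(90): size=1
5. enqueue(91): size=2
6. enqueue(77): size=3
7. enqueue(80): size=4
8. dequeue(): size=3
9. enqueue(82): size=4
10. enqueue(17): size=4=cap → OVERFLOW (fail)
11. enqueue(32): size=4=cap → OVERFLOW (fail)
12. enqueue(72): size=4=cap → OVERFLOW (fail)
13. enqueue(60): size=4=cap → OVERFLOW (fail)
14. enqueue(87): size=4=cap → OVERFLOW (fail)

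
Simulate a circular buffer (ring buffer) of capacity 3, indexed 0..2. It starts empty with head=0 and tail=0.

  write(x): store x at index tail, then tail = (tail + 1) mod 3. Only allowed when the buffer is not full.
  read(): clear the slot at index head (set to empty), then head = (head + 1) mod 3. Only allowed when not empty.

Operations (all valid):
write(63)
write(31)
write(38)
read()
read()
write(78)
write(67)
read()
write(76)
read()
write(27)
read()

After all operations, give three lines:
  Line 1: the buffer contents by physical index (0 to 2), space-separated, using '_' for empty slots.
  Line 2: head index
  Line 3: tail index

write(63): buf=[63 _ _], head=0, tail=1, size=1
write(31): buf=[63 31 _], head=0, tail=2, size=2
write(38): buf=[63 31 38], head=0, tail=0, size=3
read(): buf=[_ 31 38], head=1, tail=0, size=2
read(): buf=[_ _ 38], head=2, tail=0, size=1
write(78): buf=[78 _ 38], head=2, tail=1, size=2
write(67): buf=[78 67 38], head=2, tail=2, size=3
read(): buf=[78 67 _], head=0, tail=2, size=2
write(76): buf=[78 67 76], head=0, tail=0, size=3
read(): buf=[_ 67 76], head=1, tail=0, size=2
write(27): buf=[27 67 76], head=1, tail=1, size=3
read(): buf=[27 _ 76], head=2, tail=1, size=2

Answer: 27 _ 76
2
1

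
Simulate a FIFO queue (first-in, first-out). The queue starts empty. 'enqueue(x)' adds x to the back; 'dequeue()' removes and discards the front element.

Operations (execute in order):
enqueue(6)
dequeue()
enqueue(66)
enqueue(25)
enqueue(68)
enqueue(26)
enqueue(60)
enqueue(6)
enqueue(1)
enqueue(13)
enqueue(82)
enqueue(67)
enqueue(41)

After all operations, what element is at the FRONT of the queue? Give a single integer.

enqueue(6): queue = [6]
dequeue(): queue = []
enqueue(66): queue = [66]
enqueue(25): queue = [66, 25]
enqueue(68): queue = [66, 25, 68]
enqueue(26): queue = [66, 25, 68, 26]
enqueue(60): queue = [66, 25, 68, 26, 60]
enqueue(6): queue = [66, 25, 68, 26, 60, 6]
enqueue(1): queue = [66, 25, 68, 26, 60, 6, 1]
enqueue(13): queue = [66, 25, 68, 26, 60, 6, 1, 13]
enqueue(82): queue = [66, 25, 68, 26, 60, 6, 1, 13, 82]
enqueue(67): queue = [66, 25, 68, 26, 60, 6, 1, 13, 82, 67]
enqueue(41): queue = [66, 25, 68, 26, 60, 6, 1, 13, 82, 67, 41]

Answer: 66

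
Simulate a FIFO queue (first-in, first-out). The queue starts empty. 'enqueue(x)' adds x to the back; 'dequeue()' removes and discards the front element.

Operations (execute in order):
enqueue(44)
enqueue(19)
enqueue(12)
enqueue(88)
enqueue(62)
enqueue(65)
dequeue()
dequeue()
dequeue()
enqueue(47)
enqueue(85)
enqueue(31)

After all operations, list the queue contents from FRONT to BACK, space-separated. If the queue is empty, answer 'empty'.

Answer: 88 62 65 47 85 31

Derivation:
enqueue(44): [44]
enqueue(19): [44, 19]
enqueue(12): [44, 19, 12]
enqueue(88): [44, 19, 12, 88]
enqueue(62): [44, 19, 12, 88, 62]
enqueue(65): [44, 19, 12, 88, 62, 65]
dequeue(): [19, 12, 88, 62, 65]
dequeue(): [12, 88, 62, 65]
dequeue(): [88, 62, 65]
enqueue(47): [88, 62, 65, 47]
enqueue(85): [88, 62, 65, 47, 85]
enqueue(31): [88, 62, 65, 47, 85, 31]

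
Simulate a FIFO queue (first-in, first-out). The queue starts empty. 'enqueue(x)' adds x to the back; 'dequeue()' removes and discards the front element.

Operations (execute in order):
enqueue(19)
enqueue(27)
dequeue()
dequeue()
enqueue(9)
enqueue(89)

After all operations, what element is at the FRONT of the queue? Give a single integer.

enqueue(19): queue = [19]
enqueue(27): queue = [19, 27]
dequeue(): queue = [27]
dequeue(): queue = []
enqueue(9): queue = [9]
enqueue(89): queue = [9, 89]

Answer: 9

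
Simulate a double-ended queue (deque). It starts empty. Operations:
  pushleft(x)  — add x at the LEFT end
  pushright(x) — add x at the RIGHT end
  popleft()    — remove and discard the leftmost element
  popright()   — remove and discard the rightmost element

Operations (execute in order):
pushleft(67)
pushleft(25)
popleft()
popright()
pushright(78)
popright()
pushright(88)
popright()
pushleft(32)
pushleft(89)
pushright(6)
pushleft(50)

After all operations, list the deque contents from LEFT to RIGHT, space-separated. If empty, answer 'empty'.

Answer: 50 89 32 6

Derivation:
pushleft(67): [67]
pushleft(25): [25, 67]
popleft(): [67]
popright(): []
pushright(78): [78]
popright(): []
pushright(88): [88]
popright(): []
pushleft(32): [32]
pushleft(89): [89, 32]
pushright(6): [89, 32, 6]
pushleft(50): [50, 89, 32, 6]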